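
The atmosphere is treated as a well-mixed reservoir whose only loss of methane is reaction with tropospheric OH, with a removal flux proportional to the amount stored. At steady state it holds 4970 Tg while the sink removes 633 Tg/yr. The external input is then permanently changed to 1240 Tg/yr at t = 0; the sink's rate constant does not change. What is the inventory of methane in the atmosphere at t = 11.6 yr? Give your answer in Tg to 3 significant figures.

8650 Tg

The sink rate constant is k = F₀/M₀ = 633/4970 = 0.1274 yr⁻¹.
Solving dM/dt = F₁ − kM with M(0) = M₀ gives M(t) = F₁/k + (M₀ − F₁/k)·e^(−kt).
F₁/k = 1240/0.1274 = 9735.9 Tg; kt = 0.1274 × 11.6 = 1.477, e^(−kt) = 0.2282.
M(11.6) = 9735.9 + (4970 − 9735.9) × 0.2282 = 9735.9 − 1088 = 8648.2 Tg.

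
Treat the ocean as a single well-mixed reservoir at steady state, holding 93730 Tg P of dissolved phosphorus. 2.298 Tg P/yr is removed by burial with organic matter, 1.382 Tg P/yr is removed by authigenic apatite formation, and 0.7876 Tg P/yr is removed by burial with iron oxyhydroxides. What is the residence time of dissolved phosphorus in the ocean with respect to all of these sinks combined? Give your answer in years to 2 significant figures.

Total removal flux = 2.298 + 1.382 + 0.7876 = 4.4676 Tg P/yr.
τ = M / ΣF_out = 93730 / 4.4676 = 20980 yr.

21000 yr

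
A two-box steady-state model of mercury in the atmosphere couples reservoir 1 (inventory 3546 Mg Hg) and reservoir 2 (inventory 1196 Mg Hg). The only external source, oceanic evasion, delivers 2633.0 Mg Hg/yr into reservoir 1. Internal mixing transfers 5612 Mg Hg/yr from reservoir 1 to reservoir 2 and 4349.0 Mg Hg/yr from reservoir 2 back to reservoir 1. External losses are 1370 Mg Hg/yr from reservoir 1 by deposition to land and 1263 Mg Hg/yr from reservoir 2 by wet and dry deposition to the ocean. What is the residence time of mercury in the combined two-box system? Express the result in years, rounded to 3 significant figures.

1.80 yr

Treat the two boxes together as one reservoir: the mixing fluxes between them are internal recycling, so τ = ΣM / Σ(external losses).
M_total = 3546 + 1196 = 4742.0 Mg Hg.
ΣF_external_out = 1370 + 1263 = 2633.0 Mg Hg/yr.
τ = M_total / ΣF_ext = 4742.0 / 2633.0 = 1.801 yr.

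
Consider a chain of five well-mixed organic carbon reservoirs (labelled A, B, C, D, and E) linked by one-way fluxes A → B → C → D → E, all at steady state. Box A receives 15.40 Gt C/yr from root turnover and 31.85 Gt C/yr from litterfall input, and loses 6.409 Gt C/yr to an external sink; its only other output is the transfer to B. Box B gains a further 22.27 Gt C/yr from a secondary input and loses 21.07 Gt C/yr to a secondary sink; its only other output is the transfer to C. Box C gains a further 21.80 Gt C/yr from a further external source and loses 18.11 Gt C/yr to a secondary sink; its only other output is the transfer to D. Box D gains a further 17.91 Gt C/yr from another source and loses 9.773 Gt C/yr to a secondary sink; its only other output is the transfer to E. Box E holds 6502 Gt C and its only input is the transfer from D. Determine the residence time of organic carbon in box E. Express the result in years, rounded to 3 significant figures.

121 yr

Box A: F(A→B) = (15.40 + 31.85) − 6.409 = 40.841 Gt C/yr.
Box B: F(B→C) = (40.841 + 22.27) − 21.07 = 42.041 Gt C/yr.
Box C: F(C→D) = (42.041 + 21.80) − 18.11 = 45.731 Gt C/yr.
Box D: F(D→E) = (45.731 + 17.91) − 9.773 = 53.868 Gt C/yr.
Box E throughput = its input = 53.868 Gt C/yr; τ = 6502 / 53.868 = 120.7 yr.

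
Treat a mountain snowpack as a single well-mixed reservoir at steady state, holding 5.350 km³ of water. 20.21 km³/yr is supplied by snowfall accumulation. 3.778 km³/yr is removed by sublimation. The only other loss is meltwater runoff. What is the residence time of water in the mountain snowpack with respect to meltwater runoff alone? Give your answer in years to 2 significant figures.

0.33 yr

At steady state ΣF_in = ΣF_out.
ΣF_in = 20.210 km³/yr.
Meltwater runoff flux = ΣF_in − (3.778) = 20.210 − 3.778 = 16.43 km³/yr.
τ = M / F = 5.350 / 16.43 = 0.3256 yr.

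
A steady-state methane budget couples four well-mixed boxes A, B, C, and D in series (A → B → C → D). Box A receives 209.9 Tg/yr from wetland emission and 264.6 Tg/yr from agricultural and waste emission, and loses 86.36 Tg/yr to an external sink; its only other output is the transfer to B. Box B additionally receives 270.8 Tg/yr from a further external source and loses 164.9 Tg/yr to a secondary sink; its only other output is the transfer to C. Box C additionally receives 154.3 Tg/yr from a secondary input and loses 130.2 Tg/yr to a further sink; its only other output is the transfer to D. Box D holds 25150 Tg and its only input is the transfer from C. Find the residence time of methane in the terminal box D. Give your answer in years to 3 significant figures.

48.5 yr

Box A: F(A→B) = (209.9 + 264.6) − 86.36 = 388.14 Tg/yr.
Box B: F(B→C) = (388.14 + 270.8) − 164.9 = 494.04 Tg/yr.
Box C: F(C→D) = (494.04 + 154.3) − 130.2 = 518.14 Tg/yr.
Box D throughput = its input = 518.14 Tg/yr; τ = 25150 / 518.14 = 48.54 yr.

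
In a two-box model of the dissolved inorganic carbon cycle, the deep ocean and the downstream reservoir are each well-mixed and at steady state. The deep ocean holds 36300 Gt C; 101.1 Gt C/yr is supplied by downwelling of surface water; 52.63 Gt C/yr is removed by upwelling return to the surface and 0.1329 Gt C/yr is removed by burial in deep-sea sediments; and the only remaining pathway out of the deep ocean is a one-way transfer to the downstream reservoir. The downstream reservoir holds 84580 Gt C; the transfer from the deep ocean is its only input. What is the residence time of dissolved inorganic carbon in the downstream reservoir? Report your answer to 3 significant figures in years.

1750 yr

Balance the deep ocean: ΣF_in = 101.10 Gt C/yr.
Transfer to the downstream reservoir = ΣF_in − (52.63 + 0.1329) = 48.337 Gt C/yr.
At steady state the output of the downstream reservoir equals its input, 48.337 Gt C/yr.
τ = M / F = 84580 / 48.337 = 1750 yr.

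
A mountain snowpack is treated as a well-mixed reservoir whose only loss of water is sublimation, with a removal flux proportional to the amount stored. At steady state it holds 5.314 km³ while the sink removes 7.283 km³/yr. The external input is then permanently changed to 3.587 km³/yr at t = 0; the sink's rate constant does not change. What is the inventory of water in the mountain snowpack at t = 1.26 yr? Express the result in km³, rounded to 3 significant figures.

3.10 km³

The sink rate constant is k = F₀/M₀ = 7.283/5.314 = 1.371 yr⁻¹.
Solving dM/dt = F₁ − kM with M(0) = M₀ gives M(t) = F₁/k + (M₀ − F₁/k)·e^(−kt).
F₁/k = 3.587/1.371 = 2.6172 km³; kt = 1.371 × 1.26 = 1.727, e^(−kt) = 0.1778.
M(1.26) = 2.6172 + (5.314 − 2.6172) × 0.1778 = 2.6172 + 0.4796 = 3.0968 km³.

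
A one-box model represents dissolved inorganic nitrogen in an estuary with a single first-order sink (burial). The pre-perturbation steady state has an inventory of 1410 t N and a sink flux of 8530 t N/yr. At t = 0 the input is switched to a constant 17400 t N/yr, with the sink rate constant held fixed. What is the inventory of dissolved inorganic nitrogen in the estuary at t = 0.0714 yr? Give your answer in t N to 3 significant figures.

1920 t N

The sink rate constant is k = F₀/M₀ = 8530/1410 = 6.050 yr⁻¹.
Solving dM/dt = F₁ − kM with M(0) = M₀ gives M(t) = F₁/k + (M₀ − F₁/k)·e^(−kt).
F₁/k = 17400/6.050 = 2876.2 t N; kt = 6.050 × 0.0714 = 0.4319, e^(−kt) = 0.6492.
M(0.0714) = 2876.2 + (1410 − 2876.2) × 0.6492 = 2876.2 − 951.9 = 1924.3 t N.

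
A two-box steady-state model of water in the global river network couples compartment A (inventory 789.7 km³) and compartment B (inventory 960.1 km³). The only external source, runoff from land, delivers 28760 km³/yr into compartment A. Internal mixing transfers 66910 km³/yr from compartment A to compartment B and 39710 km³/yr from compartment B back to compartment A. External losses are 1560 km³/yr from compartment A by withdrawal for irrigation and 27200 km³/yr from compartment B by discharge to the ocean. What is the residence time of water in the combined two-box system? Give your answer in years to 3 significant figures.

For the system as a whole, the A↔B exchange is internal and contributes nothing to the throughput; only the external sinks remove mass.
M_total = 789.7 + 960.1 = 1749.8 km³.
ΣF_external_out = 1560 + 27200 = 28760 km³/yr.
τ = M_total / ΣF_ext = 1749.8 / 28760 = 0.06084 yr.

0.0608 yr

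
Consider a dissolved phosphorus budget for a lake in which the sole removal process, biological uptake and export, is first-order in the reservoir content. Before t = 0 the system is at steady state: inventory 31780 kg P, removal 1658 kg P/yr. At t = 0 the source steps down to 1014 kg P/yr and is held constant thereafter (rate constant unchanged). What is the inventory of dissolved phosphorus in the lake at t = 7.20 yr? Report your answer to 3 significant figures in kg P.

27900 kg P

Residence time τ = M₀/F₀ = 19.17 yr. The eventual steady state is M_∞ = M₀·(F₁/F₀) = 31780 × 1014/1658 = 19436 kg P.
The anomaly ΔM(t) = M(t) − M_∞ decays as ΔM₀·e^(−t/τ) with ΔM₀ = 31780 − 19436 = 12340 kg P.
At t = 7.20 yr, e^(−t/τ) = e^(−0.3756) = 0.6869, so ΔM = 8479 kg P and M = 19436 + 8479 = 27915 kg P.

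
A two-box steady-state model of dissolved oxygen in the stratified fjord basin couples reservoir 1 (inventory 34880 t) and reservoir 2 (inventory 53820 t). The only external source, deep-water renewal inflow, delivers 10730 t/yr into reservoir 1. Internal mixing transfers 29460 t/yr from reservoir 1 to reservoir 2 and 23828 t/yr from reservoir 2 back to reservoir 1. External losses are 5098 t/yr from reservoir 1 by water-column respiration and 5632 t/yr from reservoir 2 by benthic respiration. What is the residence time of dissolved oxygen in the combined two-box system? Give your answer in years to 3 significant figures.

For the system as a whole, the A↔B exchange is internal and contributes nothing to the throughput; only the external sinks remove mass.
M_total = 34880 + 53820 = 88700 t.
ΣF_external_out = 5098 + 5632 = 10730 t/yr.
τ = M_total / ΣF_ext = 88700 / 10730 = 8.267 yr.

8.27 yr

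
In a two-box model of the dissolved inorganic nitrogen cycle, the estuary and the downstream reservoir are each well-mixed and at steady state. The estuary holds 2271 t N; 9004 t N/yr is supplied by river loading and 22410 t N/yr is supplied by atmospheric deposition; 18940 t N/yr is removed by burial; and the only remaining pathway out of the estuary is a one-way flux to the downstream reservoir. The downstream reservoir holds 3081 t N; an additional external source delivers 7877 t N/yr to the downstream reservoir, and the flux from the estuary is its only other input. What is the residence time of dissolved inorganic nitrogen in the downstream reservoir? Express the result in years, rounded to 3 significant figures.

0.151 yr

Balance the estuary: ΣF_in = 9004 + 22410 = 31414 t N/yr.
Flux to the downstream reservoir = ΣF_in − (18940) = 12474 t N/yr.
Total input to the downstream reservoir = 12474 + 7877 = 20351 t N/yr; at steady state this equals its total output.
τ = M / F = 3081 / 20351 = 0.1514 yr.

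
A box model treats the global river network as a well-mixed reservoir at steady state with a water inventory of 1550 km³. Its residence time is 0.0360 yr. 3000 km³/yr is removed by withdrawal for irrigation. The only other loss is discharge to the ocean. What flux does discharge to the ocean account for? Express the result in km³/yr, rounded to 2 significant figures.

40000 km³/yr

Total removal F = M/τ = 1550 / 0.0360 = 43060 km³/yr.
Discharge to the ocean = F − (3000) = 43060 − 3000 = 40060 km³/yr.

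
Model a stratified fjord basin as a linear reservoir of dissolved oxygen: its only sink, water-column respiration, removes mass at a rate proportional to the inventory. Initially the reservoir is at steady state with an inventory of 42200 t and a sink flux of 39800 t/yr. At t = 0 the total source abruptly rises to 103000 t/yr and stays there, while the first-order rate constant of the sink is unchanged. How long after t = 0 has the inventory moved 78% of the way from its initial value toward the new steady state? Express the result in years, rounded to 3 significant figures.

τ = M₀/F₀ = 42200/39800 = 1.060 yr.
The remaining gap fraction is e^(−t/τ); 78% covered ⇒ e^(−t/τ) = 0.220.
t = −τ ln(0.220) = 1.060 × 1.514 = 1.605 yr.

1.61 yr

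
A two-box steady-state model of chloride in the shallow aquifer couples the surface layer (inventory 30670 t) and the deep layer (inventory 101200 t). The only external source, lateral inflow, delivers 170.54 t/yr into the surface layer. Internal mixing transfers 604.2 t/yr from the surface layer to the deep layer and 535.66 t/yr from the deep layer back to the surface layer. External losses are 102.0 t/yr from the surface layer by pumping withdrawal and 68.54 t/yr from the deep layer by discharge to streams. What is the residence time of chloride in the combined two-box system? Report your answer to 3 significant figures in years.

773 yr

Residence time in the combined system uses the total inventory and the total *external* removal — internal exchanges between the two boxes cancel.
M_total = 30670 + 101200 = 131870 t.
ΣF_external_out = 102.0 + 68.54 = 170.54 t/yr.
τ = M_total / ΣF_ext = 131870 / 170.54 = 773.2 yr.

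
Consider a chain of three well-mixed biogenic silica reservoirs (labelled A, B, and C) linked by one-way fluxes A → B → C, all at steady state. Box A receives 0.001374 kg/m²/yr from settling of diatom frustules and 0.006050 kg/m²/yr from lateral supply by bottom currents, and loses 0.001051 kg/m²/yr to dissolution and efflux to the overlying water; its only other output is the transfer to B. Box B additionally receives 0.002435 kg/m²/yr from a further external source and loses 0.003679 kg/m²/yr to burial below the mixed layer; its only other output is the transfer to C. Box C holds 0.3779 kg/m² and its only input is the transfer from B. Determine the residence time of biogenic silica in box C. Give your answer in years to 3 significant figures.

73.7 yr

Box A: F(A→B) = (0.001374 + 0.006050) − 0.001051 = 0.0063730 kg/m²/yr.
Box B: F(B→C) = (0.0063730 + 0.002435) − 0.003679 = 0.0051290 kg/m²/yr.
Box C throughput = its input = 0.0051290 kg/m²/yr; τ = 0.3779 / 0.0051290 = 73.68 yr.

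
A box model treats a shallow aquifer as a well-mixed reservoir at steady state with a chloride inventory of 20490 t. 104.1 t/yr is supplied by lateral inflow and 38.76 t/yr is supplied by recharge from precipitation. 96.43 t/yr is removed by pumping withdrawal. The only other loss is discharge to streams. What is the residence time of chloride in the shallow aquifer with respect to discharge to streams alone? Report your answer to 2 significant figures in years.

At steady state ΣF_in = ΣF_out.
ΣF_in = 104.1 + 38.76 = 142.86 t/yr.
Discharge to streams flux = ΣF_in − (96.43) = 142.86 − 96.43 = 46.43 t/yr.
τ = M / F = 20490 / 46.43 = 441.3 yr.

440 yr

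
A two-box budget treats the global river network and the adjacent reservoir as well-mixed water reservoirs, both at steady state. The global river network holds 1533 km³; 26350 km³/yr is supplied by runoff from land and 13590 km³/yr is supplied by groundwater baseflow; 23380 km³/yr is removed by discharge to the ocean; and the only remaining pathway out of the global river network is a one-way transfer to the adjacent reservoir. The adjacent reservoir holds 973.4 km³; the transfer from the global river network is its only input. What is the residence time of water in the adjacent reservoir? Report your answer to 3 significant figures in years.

0.0588 yr

Balance the global river network: ΣF_in = 26350 + 13590 = 39940 km³/yr.
Transfer to the adjacent reservoir = ΣF_in − (23380) = 16560 km³/yr.
At steady state the output of the adjacent reservoir equals its input, 16560 km³/yr.
τ = M / F = 973.4 / 16560 = 0.05878 yr.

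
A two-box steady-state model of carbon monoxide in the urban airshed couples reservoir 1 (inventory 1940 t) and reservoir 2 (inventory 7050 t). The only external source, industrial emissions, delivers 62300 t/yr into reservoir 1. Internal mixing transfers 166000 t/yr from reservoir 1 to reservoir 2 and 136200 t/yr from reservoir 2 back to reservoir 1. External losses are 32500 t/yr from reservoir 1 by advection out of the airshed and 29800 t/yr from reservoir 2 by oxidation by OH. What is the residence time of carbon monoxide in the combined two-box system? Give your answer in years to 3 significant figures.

0.144 yr

Treat the two boxes together as one reservoir: the mixing fluxes between them are internal recycling, so τ = ΣM / Σ(external losses).
M_total = 1940 + 7050 = 8990.0 t.
ΣF_external_out = 32500 + 29800 = 62300 t/yr.
τ = M_total / ΣF_ext = 8990.0 / 62300 = 0.1443 yr.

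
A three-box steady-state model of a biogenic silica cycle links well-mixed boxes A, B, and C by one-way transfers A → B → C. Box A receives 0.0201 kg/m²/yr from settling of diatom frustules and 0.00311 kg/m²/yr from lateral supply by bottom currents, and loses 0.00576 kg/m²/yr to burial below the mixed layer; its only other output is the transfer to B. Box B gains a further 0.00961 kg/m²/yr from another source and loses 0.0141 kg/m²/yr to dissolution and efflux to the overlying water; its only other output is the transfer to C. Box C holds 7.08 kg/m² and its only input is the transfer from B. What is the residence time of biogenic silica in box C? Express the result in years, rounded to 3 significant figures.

Box A: F(A→B) = (0.0201 + 0.00311) − 0.00576 = 0.017450 kg/m²/yr.
Box B: F(B→C) = (0.017450 + 0.00961) − 0.0141 = 0.012960 kg/m²/yr.
Box C throughput = its input = 0.012960 kg/m²/yr; τ = 7.08 / 0.012960 = 546.3 yr.

546 yr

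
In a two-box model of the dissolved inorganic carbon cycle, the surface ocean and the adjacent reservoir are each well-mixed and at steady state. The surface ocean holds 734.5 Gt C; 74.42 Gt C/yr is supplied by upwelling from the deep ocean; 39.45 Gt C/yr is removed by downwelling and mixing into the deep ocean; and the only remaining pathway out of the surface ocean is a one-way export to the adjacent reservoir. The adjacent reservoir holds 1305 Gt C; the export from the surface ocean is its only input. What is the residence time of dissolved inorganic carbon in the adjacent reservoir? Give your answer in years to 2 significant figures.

Balance the surface ocean: ΣF_in = 74.420 Gt C/yr.
Export to the adjacent reservoir = ΣF_in − (39.45) = 34.970 Gt C/yr.
At steady state the output of the adjacent reservoir equals its input, 34.970 Gt C/yr.
τ = M / F = 1305 / 34.970 = 37.32 yr.

37 yr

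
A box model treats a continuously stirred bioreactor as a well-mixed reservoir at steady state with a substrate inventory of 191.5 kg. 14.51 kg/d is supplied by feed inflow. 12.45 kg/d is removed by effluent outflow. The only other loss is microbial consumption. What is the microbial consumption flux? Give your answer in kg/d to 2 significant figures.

2.1 kg/d

At steady state ΣF_in = ΣF_out.
ΣF_in = 14.510 kg/d.
Microbial consumption flux = ΣF_in − (12.45) = 14.510 − 12.45 = 2.060 kg/d.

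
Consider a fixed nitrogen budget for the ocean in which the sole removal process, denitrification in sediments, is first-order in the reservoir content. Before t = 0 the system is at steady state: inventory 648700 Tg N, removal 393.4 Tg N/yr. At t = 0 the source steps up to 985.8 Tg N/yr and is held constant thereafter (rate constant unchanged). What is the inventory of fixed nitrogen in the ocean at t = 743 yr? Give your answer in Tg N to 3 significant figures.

1.00×10^6 Tg N

The sink rate constant is k = F₀/M₀ = 393.4/648700 = 0.0006064 yr⁻¹.
Solving dM/dt = F₁ − kM with M(0) = M₀ gives M(t) = F₁/k + (M₀ − F₁/k)·e^(−kt).
F₁/k = 985.8/0.0006064 = 1.6255×10^6 Tg N; kt = 0.0006064 × 743 = 0.4506, e^(−kt) = 0.6373.
M(743) = 1.6255×10^6 + (648700 − 1.6255×10^6) × 0.6373 = 1.6255×10^6 − 622500 = 1.0030×10^6 Tg N.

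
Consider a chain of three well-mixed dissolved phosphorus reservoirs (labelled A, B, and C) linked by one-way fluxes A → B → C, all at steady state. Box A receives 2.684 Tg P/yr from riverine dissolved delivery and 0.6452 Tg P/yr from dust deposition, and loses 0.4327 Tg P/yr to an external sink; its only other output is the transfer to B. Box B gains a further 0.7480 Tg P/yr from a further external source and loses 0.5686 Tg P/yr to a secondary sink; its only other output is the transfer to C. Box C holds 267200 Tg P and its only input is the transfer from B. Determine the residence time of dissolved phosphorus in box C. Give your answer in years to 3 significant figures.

86900 yr

Box A: F(A→B) = (2.684 + 0.6452) − 0.4327 = 2.8965 Tg P/yr.
Box B: F(B→C) = (2.8965 + 0.7480) − 0.5686 = 3.0759 Tg P/yr.
Box C throughput = its input = 3.0759 Tg P/yr; τ = 267200 / 3.0759 = 86870 yr.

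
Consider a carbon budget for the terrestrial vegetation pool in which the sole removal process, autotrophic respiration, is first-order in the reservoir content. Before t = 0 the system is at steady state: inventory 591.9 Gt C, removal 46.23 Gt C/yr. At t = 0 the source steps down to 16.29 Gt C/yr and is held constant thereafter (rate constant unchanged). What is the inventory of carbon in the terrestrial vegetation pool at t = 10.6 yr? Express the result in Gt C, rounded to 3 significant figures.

Residence time τ = M₀/F₀ = 12.80 yr. The eventual steady state is M_∞ = M₀·(F₁/F₀) = 591.9 × 16.29/46.23 = 208.57 Gt C.
The anomaly ΔM(t) = M(t) − M_∞ decays as ΔM₀·e^(−t/τ) with ΔM₀ = 591.9 − 208.57 = 383.3 Gt C.
At t = 10.6 yr, e^(−t/τ) = e^(−0.8279) = 0.4370, so ΔM = 167.5 Gt C and M = 208.57 + 167.5 = 376.07 Gt C.

376 Gt C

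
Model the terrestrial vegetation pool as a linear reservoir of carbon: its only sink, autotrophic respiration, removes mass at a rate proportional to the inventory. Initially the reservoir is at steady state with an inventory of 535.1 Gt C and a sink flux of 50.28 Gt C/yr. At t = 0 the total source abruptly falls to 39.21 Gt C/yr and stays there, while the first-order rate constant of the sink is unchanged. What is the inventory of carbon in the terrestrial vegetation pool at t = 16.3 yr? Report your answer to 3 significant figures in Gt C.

443 Gt C

The sink rate constant is k = F₀/M₀ = 50.28/535.1 = 0.09396 yr⁻¹.
Solving dM/dt = F₁ − kM with M(0) = M₀ gives M(t) = F₁/k + (M₀ − F₁/k)·e^(−kt).
F₁/k = 39.21/0.09396 = 417.29 Gt C; kt = 0.09396 × 16.3 = 1.532, e^(−kt) = 0.2162.
M(16.3) = 417.29 + (535.1 − 417.29) × 0.2162 = 417.29 + 25.47 = 442.76 Gt C.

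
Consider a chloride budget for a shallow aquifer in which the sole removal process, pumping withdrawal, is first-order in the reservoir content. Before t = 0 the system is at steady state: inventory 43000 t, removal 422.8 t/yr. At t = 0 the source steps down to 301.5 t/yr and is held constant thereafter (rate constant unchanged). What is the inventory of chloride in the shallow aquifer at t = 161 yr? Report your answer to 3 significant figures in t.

Residence time τ = M₀/F₀ = 101.7 yr. The eventual steady state is M_∞ = M₀·(F₁/F₀) = 43000 × 301.5/422.8 = 30663 t.
The anomaly ΔM(t) = M(t) − M_∞ decays as ΔM₀·e^(−t/τ) with ΔM₀ = 43000 − 30663 = 12340 t.
At t = 161 yr, e^(−t/τ) = e^(−1.583) = 0.2053, so ΔM = 2533 t and M = 30663 + 2533 = 33197 t.

33200 t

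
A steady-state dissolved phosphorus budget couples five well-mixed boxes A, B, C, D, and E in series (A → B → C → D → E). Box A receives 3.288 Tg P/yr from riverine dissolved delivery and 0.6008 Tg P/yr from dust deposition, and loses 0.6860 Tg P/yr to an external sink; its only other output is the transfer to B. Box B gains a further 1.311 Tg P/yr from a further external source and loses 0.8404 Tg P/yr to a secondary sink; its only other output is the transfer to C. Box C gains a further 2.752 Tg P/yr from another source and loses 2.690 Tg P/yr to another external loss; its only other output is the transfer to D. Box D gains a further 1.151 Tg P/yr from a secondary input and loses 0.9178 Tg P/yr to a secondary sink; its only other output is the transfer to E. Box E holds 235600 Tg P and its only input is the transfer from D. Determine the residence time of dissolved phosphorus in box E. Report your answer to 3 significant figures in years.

59400 yr

Box A: F(A→B) = (3.288 + 0.6008) − 0.6860 = 3.2028 Tg P/yr.
Box B: F(B→C) = (3.2028 + 1.311) − 0.8404 = 3.6734 Tg P/yr.
Box C: F(C→D) = (3.6734 + 2.752) − 2.690 = 3.7354 Tg P/yr.
Box D: F(D→E) = (3.7354 + 1.151) − 0.9178 = 3.9686 Tg P/yr.
Box E throughput = its input = 3.9686 Tg P/yr; τ = 235600 / 3.9686 = 59370 yr.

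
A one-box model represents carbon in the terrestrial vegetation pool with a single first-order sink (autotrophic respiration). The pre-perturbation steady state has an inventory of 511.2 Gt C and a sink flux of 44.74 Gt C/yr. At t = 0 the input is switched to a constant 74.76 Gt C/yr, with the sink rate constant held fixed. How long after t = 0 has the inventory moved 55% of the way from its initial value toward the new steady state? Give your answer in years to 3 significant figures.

τ = M₀/F₀ = 511.2/44.74 = 11.43 yr.
The remaining gap fraction is e^(−t/τ); 55% covered ⇒ e^(−t/τ) = 0.450.
t = −τ ln(0.450) = 11.43 × 0.7985 = 9.124 yr.

9.12 yr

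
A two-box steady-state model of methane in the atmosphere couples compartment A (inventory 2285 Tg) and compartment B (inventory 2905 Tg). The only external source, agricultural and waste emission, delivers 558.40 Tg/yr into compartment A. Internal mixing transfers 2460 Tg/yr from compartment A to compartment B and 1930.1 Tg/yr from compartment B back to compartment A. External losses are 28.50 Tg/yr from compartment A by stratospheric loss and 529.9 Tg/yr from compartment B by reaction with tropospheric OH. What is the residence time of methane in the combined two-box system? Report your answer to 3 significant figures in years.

For the system as a whole, the A↔B exchange is internal and contributes nothing to the throughput; only the external sinks remove mass.
M_total = 2285 + 2905 = 5190.0 Tg.
ΣF_external_out = 28.50 + 529.9 = 558.40 Tg/yr.
τ = M_total / ΣF_ext = 5190.0 / 558.40 = 9.294 yr.

9.29 yr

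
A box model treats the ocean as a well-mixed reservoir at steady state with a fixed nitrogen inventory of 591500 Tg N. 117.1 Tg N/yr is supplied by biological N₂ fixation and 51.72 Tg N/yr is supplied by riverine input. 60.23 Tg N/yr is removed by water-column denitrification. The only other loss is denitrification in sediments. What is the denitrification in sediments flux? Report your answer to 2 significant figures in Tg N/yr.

110 Tg N/yr

At steady state ΣF_in = ΣF_out.
ΣF_in = 117.1 + 51.72 = 168.82 Tg N/yr.
Denitrification in sediments flux = ΣF_in − (60.23) = 168.82 − 60.23 = 108.6 Tg N/yr.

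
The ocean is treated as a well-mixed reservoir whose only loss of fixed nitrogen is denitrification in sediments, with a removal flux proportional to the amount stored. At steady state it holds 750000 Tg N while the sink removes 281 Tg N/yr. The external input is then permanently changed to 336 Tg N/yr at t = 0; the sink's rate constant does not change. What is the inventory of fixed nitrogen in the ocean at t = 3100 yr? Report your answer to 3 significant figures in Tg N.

The sink rate constant is k = F₀/M₀ = 281/750000 = 0.0003747 yr⁻¹.
Solving dM/dt = F₁ − kM with M(0) = M₀ gives M(t) = F₁/k + (M₀ − F₁/k)·e^(−kt).
F₁/k = 336/0.0003747 = 896800 Tg N; kt = 0.0003747 × 3100 = 1.161, e^(−kt) = 0.3130.
M(3100) = 896800 + (750000 − 896800) × 0.3130 = 896800 − 45950 = 850850 Tg N.

851000 Tg N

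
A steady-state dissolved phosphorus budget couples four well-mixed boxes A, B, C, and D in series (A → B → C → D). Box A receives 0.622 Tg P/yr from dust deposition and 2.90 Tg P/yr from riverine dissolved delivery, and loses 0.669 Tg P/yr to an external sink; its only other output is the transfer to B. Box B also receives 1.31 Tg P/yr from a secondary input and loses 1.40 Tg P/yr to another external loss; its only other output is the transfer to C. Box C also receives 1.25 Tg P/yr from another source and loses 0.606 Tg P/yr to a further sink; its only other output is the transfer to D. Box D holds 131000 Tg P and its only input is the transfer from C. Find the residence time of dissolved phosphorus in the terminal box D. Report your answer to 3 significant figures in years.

38500 yr

Box A: F(A→B) = (0.622 + 2.90) − 0.669 = 2.8530 Tg P/yr.
Box B: F(B→C) = (2.8530 + 1.31) − 1.40 = 2.7630 Tg P/yr.
Box C: F(C→D) = (2.7630 + 1.25) − 0.606 = 3.4070 Tg P/yr.
Box D throughput = its input = 3.4070 Tg P/yr; τ = 131000 / 3.4070 = 38450 yr.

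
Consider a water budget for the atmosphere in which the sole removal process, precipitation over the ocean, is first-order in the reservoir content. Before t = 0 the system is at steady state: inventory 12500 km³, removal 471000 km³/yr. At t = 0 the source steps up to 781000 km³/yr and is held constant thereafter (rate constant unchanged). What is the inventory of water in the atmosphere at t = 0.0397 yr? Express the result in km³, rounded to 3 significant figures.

τ = M₀/F₀ = 12500/471000 = 0.02654 yr; rate constant k = 1/τ.
New steady state M_∞ = F₁/k = F₁·τ = 781000 × 0.02654 = 20727 km³.
M(t) = M_∞ + (M₀ − M_∞)·e^(−t/τ); t/τ = 0.0397/0.02654 = 1.496, so e^(−t/τ) = 0.2240.
M(t) = 20727 − 8227 × 0.2240 = 18884 km³.

18900 km³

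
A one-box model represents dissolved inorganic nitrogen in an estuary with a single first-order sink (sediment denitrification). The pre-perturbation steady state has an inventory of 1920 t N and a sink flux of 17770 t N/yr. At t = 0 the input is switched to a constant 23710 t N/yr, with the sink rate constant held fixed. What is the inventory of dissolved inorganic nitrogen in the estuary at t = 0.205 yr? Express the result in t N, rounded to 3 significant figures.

2470 t N

τ = M₀/F₀ = 1920/17770 = 0.1080 yr; rate constant k = 1/τ.
New steady state M_∞ = F₁/k = F₁·τ = 23710 × 0.1080 = 2561.8 t N.
M(t) = M_∞ + (M₀ − M_∞)·e^(−t/τ); t/τ = 0.205/0.1080 = 1.897, so e^(−t/τ) = 0.1500.
M(t) = 2561.8 − 641.8 × 0.1500 = 2465.5 t N.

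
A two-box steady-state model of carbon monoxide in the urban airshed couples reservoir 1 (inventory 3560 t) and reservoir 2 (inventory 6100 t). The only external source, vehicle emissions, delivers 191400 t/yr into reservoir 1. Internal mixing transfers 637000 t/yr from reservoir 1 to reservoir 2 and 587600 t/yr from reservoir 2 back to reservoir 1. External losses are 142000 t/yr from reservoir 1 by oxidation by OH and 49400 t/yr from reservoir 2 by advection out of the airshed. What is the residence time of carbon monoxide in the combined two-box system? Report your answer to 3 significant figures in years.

0.0505 yr

Treat the two boxes together as one reservoir: the mixing fluxes between them are internal recycling, so τ = ΣM / Σ(external losses).
M_total = 3560 + 6100 = 9660.0 t.
ΣF_external_out = 142000 + 49400 = 191400 t/yr.
τ = M_total / ΣF_ext = 9660.0 / 191400 = 0.05047 yr.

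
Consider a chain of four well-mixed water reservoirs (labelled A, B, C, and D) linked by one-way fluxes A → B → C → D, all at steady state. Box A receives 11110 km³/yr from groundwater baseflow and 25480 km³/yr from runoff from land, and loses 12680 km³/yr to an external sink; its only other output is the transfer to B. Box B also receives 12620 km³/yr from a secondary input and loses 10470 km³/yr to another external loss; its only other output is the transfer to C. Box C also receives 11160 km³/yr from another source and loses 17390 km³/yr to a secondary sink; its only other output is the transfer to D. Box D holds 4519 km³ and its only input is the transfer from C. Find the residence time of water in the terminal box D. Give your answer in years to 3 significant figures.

0.228 yr

Box A: F(A→B) = (11110 + 25480) − 12680 = 23910 km³/yr.
Box B: F(B→C) = (23910 + 12620) − 10470 = 26060 km³/yr.
Box C: F(C→D) = (26060 + 11160) − 17390 = 19830 km³/yr.
Box D throughput = its input = 19830 km³/yr; τ = 4519 / 19830 = 0.2279 yr.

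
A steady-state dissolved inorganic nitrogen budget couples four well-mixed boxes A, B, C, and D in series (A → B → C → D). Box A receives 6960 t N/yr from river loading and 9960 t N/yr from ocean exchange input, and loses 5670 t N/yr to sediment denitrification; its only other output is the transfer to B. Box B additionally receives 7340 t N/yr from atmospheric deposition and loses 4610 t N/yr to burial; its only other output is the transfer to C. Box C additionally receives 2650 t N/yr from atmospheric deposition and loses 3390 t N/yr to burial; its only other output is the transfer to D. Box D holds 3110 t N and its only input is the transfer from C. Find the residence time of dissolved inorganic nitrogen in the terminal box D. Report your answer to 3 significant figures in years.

0.235 yr

Box A: F(A→B) = (6960 + 9960) − 5670 = 11250 t N/yr.
Box B: F(B→C) = (11250 + 7340) − 4610 = 13980 t N/yr.
Box C: F(C→D) = (13980 + 2650) − 3390 = 13240 t N/yr.
Box D throughput = its input = 13240 t N/yr; τ = 3110 / 13240 = 0.2349 yr.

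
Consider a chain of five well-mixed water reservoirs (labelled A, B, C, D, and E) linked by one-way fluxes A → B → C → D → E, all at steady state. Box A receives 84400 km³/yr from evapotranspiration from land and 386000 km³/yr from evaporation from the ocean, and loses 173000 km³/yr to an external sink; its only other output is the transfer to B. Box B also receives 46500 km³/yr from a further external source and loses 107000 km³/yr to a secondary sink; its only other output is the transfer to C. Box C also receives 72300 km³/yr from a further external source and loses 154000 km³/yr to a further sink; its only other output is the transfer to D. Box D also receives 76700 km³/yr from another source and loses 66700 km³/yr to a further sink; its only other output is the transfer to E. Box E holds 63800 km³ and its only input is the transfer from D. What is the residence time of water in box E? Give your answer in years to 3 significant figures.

Box A: F(A→B) = (84400 + 386000) − 173000 = 297400 km³/yr.
Box B: F(B→C) = (297400 + 46500) − 107000 = 236900 km³/yr.
Box C: F(C→D) = (236900 + 72300) − 154000 = 155200 km³/yr.
Box D: F(D→E) = (155200 + 76700) − 66700 = 165200 km³/yr.
Box E throughput = its input = 165200 km³/yr; τ = 63800 / 165200 = 0.3862 yr.

0.386 yr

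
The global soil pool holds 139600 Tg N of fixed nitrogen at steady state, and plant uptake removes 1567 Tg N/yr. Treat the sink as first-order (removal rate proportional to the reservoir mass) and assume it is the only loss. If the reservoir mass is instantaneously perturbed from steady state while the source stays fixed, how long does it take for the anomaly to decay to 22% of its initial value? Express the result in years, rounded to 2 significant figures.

For a linear reservoir the anomaly decays as exp(−t/τ) with τ = M/F = 139600/1567 = 89.09 yr.
exp(−t/τ) = 0.22 ⇒ t = −τ ln(0.22) = 89.09 × 1.514 = 134.9 yr.

130 yr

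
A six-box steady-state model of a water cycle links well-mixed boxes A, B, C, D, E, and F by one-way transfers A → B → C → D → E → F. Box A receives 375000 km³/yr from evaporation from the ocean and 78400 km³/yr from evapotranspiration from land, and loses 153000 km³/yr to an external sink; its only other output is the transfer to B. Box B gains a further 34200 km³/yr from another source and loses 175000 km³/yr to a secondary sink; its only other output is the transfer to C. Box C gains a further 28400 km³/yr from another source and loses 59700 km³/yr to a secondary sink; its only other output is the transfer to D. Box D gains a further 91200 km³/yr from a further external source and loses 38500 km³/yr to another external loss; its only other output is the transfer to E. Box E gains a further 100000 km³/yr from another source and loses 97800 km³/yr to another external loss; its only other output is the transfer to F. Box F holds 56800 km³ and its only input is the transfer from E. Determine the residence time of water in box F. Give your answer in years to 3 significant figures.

0.310 yr

Box A: F(A→B) = (375000 + 78400) − 153000 = 300400 km³/yr.
Box B: F(B→C) = (300400 + 34200) − 175000 = 159600 km³/yr.
Box C: F(C→D) = (159600 + 28400) − 59700 = 128300 km³/yr.
Box D: F(D→E) = (128300 + 91200) − 38500 = 181000 km³/yr.
Box E: F(E→F) = (181000 + 100000) − 97800 = 183200 km³/yr.
Box F throughput = its input = 183200 km³/yr; τ = 56800 / 183200 = 0.3100 yr.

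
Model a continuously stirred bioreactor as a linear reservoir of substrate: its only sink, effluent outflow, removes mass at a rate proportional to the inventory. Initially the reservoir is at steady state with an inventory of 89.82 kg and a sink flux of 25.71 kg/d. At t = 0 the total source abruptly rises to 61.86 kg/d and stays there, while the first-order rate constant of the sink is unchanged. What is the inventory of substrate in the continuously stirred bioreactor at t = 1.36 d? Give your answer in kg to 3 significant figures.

131 kg

The sink rate constant is k = F₀/M₀ = 25.71/89.82 = 0.2862 d⁻¹.
Solving dM/dt = F₁ − kM with M(0) = M₀ gives M(t) = F₁/k + (M₀ − F₁/k)·e^(−kt).
F₁/k = 61.86/0.2862 = 216.11 kg; kt = 0.2862 × 1.36 = 0.3893, e^(−kt) = 0.6775.
M(1.36) = 216.11 + (89.82 − 216.11) × 0.6775 = 216.11 − 85.57 = 130.54 kg.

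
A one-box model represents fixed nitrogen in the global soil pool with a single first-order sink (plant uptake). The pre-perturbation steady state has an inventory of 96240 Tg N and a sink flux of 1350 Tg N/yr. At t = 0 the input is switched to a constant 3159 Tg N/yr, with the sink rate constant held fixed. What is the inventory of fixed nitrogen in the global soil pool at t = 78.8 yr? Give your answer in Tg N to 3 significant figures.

183000 Tg N

Residence time τ = M₀/F₀ = 71.29 yr. The eventual steady state is M_∞ = M₀·(F₁/F₀) = 96240 × 3159/1350 = 225200 Tg N.
The anomaly ΔM(t) = M(t) − M_∞ decays as ΔM₀·e^(−t/τ) with ΔM₀ = 96240 − 225200 = −129000 Tg N.
At t = 78.8 yr, e^(−t/τ) = e^(−1.105) = 0.3311, so ΔM = −42700 Tg N and M = 225200 − 42700 = 182500 Tg N.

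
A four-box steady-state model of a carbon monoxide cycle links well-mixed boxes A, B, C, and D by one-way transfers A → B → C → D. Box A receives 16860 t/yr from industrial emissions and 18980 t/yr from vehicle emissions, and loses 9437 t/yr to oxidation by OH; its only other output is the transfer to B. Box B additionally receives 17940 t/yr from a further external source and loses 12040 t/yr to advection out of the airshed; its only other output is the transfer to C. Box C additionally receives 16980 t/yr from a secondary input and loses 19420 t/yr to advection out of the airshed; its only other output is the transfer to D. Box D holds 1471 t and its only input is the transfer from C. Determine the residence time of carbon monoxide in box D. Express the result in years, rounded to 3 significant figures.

Box A: F(A→B) = (16860 + 18980) − 9437 = 26403 t/yr.
Box B: F(B→C) = (26403 + 17940) − 12040 = 32303 t/yr.
Box C: F(C→D) = (32303 + 16980) − 19420 = 29863 t/yr.
Box D throughput = its input = 29863 t/yr; τ = 1471 / 29863 = 0.04926 yr.

0.0493 yr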